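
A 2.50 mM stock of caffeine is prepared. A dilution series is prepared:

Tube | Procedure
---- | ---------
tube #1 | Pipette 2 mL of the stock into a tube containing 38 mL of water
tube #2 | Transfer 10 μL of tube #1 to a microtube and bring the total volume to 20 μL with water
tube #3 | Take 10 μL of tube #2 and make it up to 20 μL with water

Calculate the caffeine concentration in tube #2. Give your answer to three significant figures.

0.0625 mM

Step 1: 2 mL + 38 mL = 40 mL total → factor 40/2 = 20
Step 2: 10 μL brought to 20 μL → factor 20/10 = 2
Dilution factor through tube #2 = 20 × 2 = 40
[tube #2] = 2.50 mM / 40 = 0.0625 mM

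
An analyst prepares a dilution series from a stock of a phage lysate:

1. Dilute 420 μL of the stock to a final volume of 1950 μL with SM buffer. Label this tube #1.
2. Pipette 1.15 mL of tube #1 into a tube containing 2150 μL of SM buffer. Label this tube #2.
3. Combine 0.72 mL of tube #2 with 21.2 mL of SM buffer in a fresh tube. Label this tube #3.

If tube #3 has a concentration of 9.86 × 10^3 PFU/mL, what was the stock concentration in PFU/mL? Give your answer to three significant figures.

4.00 × 10^6 PFU/mL

Step 1: 420 μL brought to 1950 μL → factor 1950/420 = 4.6429
Step 2: 1.15 mL + 2150 μL = 3.3 mL total → factor 3.3/1.15 = 2.8696
Step 3: 0.72 mL + 21.2 mL = 21.92 mL total → factor 21.92/0.72 = 30.444
Overall dilution factor = 4.6429 × 2.8696 × 30.444 = 405.61
Stock = 9.86 × 10^3 PFU/mL × 405.61 = 4.00 × 10^6 PFU/mL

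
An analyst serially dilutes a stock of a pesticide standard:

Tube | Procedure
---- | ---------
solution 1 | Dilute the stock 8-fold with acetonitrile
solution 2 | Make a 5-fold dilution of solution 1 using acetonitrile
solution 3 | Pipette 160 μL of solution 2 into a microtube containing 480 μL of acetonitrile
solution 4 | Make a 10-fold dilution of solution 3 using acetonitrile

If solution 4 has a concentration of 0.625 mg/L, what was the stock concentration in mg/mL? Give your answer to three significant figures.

Step 1: 8-fold → factor 8
Step 2: 5-fold → factor 5
Step 3: 160 μL + 480 μL = 640 μL total → factor 640/160 = 4
Step 4: 10-fold → factor 10
Overall dilution factor = 8 × 5 × 4 × 10 = 1600
Stock = 0.625 mg/L × 1600 = 1000 mg/L = 1.00 mg/mL

1.00 mg/mL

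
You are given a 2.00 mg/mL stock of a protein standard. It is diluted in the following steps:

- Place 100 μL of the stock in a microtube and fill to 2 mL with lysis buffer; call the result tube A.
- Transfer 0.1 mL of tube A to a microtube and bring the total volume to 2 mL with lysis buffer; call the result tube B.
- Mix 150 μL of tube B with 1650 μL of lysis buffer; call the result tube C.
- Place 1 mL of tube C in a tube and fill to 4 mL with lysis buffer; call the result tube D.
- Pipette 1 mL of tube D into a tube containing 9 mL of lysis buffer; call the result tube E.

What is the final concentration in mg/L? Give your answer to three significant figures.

Step 1: 100 μL brought to 2 mL → factor 2000/100 = 20
Step 2: 0.1 mL brought to 2 mL → factor 2/0.1 = 20
Step 3: 150 μL + 1650 μL = 1800 μL total → factor 1800/150 = 12
Step 4: 1 mL brought to 4 mL → factor 4/1 = 4
Step 5: 1 mL + 9 mL = 10 mL total → factor 10/1 = 10
Overall dilution factor = 20 × 20 × 12 × 4 × 10 = 1.92 × 10^5
Final = 2.00 mg/mL / 1.92 × 10^5 = 1.042 × 10^-5 mg/mL = 0.0104 mg/L

0.0104 mg/L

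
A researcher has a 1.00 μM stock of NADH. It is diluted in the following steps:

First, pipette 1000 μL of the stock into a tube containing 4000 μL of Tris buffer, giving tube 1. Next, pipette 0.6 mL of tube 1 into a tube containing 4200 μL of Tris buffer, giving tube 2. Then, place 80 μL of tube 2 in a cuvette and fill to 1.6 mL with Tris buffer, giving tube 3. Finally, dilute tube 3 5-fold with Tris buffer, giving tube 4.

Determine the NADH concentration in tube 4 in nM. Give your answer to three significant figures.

Step 1: 1000 μL + 4000 μL = 5000 μL total → factor 5000/1000 = 5
Step 2: 0.6 mL + 4200 μL = 4.8 mL total → factor 4.8/0.6 = 8
Step 3: 80 μL brought to 1.6 mL → factor 1600/80 = 20
Step 4: 5-fold → factor 5
Overall dilution factor = 5 × 8 × 20 × 5 = 4000
Final = 1.00 μM / 4000 = 0.0002500 μM = 0.250 nM

0.250 nM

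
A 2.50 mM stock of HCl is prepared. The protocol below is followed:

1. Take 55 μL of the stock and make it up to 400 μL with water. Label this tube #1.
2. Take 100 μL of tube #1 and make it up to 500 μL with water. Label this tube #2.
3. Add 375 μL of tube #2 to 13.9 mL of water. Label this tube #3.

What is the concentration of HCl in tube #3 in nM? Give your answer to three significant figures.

Step 1: 55 μL brought to 400 μL → factor 400/55 = 7.2727
Step 2: 100 μL brought to 500 μL → factor 500/100 = 5
Step 3: 375 μL + 13.9 mL = 14275 μL total → factor 14275/375 = 38.067
Overall dilution factor = 7.2727 × 5 × 38.067 = 1384.2
Final = 2.50 mM / 1384.2 = 0.001806 mM = 1.81 × 10^3 nM

1.81 × 10^3 nM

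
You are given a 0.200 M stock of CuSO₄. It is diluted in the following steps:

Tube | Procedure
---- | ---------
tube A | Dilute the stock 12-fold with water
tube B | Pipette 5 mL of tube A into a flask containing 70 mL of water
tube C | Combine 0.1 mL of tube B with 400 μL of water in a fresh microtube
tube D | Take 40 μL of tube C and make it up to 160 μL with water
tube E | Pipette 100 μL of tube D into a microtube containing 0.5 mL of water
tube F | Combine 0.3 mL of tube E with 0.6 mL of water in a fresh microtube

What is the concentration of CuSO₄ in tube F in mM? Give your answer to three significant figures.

0.00309 mM

Step 1: 12-fold → factor 12
Step 2: 5 mL + 70 mL = 75 mL total → factor 75/5 = 15
Step 3: 0.1 mL + 400 μL = 0.5 mL total → factor 0.5/0.1 = 5
Step 4: 40 μL brought to 160 μL → factor 160/40 = 4
Step 5: 100 μL + 0.5 mL = 600 μL total → factor 600/100 = 6
Step 6: 0.3 mL + 0.6 mL = 0.9 mL total → factor 0.9/0.3 = 3
Overall dilution factor = 12 × 15 × 5 × 4 × 6 × 3 = 64800
Final = 0.200 M / 64800 = 3.086 × 10^-6 M = 0.00309 mM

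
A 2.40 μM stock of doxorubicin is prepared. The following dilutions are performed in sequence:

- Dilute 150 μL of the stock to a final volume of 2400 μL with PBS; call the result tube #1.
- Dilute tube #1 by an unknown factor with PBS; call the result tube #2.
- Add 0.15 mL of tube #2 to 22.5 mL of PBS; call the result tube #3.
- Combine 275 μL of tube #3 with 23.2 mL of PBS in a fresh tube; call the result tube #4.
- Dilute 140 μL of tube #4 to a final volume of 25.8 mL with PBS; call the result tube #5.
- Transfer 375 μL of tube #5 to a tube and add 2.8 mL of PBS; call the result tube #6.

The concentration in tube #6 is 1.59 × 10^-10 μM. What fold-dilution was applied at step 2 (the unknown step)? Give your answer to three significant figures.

46.9-fold

Step 1: 150 μL brought to 2400 μL → factor 2400/150 = 16
Step 2: unknown factor x
Step 3: 0.15 mL + 22.5 mL = 22.65 mL total → factor 22.65/0.15 = 151
Step 4: 275 μL + 23.2 mL = 23475 μL total → factor 23475/275 = 85.364
Step 5: 140 μL brought to 25.8 mL → factor 25800/140 = 184.29
Step 6: 375 μL + 2.8 mL = 3175 μL total → factor 3175/375 = 8.4667
Product of known-step factors = 3.2179 × 10^8
Overall factor = 2.40 μM / (1.59 × 10^-10 μM) = 1.5094 × 10^10
x = 1.5094 × 10^10 / 3.2179 × 10^8 = 46.9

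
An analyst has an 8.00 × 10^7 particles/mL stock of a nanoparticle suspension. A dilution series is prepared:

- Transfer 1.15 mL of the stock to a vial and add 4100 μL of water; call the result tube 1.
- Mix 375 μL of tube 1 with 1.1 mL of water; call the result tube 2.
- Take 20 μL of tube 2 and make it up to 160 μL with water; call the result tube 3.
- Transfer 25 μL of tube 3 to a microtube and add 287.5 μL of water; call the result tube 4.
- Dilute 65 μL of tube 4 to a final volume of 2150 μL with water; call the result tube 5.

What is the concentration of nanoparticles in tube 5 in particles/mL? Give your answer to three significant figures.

Step 1: 1.15 mL + 4100 μL = 5.25 mL total → factor 5.25/1.15 = 4.5652
Step 2: 375 μL + 1.1 mL = 1475 μL total → factor 1475/375 = 3.9333
Step 3: 20 μL brought to 160 μL → factor 160/20 = 8
Step 4: 25 μL + 287.5 μL = 312.5 μL total → factor 312.5/25 = 12.5
Step 5: 65 μL brought to 2150 μL → factor 2150/65 = 33.077
Overall dilution factor = 4.5652 × 3.9333 × 8 × 12.5 × 33.077 = 59395
Final = 8.00 × 10^7 particles/mL / 59395 = 1.35 × 10^3 particles/mL

1.35 × 10^3 particles/mL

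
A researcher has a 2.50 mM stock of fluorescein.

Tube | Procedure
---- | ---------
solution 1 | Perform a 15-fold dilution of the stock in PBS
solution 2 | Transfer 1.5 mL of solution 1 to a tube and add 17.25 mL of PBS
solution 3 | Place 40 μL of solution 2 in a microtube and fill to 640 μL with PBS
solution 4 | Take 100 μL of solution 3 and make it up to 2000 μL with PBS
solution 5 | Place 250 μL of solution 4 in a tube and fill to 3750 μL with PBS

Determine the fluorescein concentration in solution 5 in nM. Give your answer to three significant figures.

Step 1: 15-fold → factor 15
Step 2: 1.5 mL + 17.25 mL = 18.75 mL total → factor 18.75/1.5 = 12.5
Step 3: 40 μL brought to 640 μL → factor 640/40 = 16
Step 4: 100 μL brought to 2000 μL → factor 2000/100 = 20
Step 5: 250 μL brought to 3750 μL → factor 3750/250 = 15
Overall dilution factor = 15 × 12.5 × 16 × 20 × 15 = 9 × 10^5
Final = 2.50 mM / 9 × 10^5 = 2.778 × 10^-6 mM = 2.78 nM

2.78 nM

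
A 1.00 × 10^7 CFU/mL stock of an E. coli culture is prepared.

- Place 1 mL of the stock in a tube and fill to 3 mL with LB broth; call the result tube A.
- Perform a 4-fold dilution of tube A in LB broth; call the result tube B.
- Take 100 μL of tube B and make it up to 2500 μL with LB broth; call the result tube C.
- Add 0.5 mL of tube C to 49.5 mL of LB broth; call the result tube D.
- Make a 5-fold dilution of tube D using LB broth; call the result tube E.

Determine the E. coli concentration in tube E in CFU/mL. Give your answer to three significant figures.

66.7 CFU/mL

Step 1: 1 mL brought to 3 mL → factor 3/1 = 3
Step 2: 4-fold → factor 4
Step 3: 100 μL brought to 2500 μL → factor 2500/100 = 25
Step 4: 0.5 mL + 49.5 mL = 50 mL total → factor 50/0.5 = 100
Step 5: 5-fold → factor 5
Overall dilution factor = 3 × 4 × 25 × 100 × 5 = 1.5 × 10^5
Final = 1.00 × 10^7 CFU/mL / 1.5 × 10^5 = 66.7 CFU/mL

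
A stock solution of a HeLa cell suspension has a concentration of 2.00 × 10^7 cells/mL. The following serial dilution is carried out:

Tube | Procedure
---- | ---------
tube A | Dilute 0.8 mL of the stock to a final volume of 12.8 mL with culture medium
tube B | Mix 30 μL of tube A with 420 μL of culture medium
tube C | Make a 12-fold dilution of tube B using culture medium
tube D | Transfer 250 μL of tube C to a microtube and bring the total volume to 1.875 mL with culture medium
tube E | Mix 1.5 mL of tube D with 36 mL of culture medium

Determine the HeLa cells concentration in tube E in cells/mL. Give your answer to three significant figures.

37.0 cells/mL

Step 1: 0.8 mL brought to 12.8 mL → factor 12.8/0.8 = 16
Step 2: 30 μL + 420 μL = 450 μL total → factor 450/30 = 15
Step 3: 12-fold → factor 12
Step 4: 250 μL brought to 1.875 mL → factor 1875/250 = 7.5
Step 5: 1.5 mL + 36 mL = 37.5 mL total → factor 37.5/1.5 = 25
Overall dilution factor = 16 × 15 × 12 × 7.5 × 25 = 5.4 × 10^5
Final = 2.00 × 10^7 cells/mL / 5.4 × 10^5 = 37.0 cells/mL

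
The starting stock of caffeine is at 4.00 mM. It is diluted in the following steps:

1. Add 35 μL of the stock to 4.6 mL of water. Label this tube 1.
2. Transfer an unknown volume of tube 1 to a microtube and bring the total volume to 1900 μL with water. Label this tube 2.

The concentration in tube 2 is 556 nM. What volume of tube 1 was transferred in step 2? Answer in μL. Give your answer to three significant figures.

Step 1: 35 μL + 4.6 mL = 4635 μL total → factor 4635/35 = 132.43
Step 2: v brought to 1900 μL → factor = 1900 μL/v
Product of known-step factors = 132.43
Overall factor = 4.00 mM / (556 nM) = 7194.2
Step-2 factor = 7194.2 / 132.43 = 54.325
v = 1900 μL / 54.325 = 35.0 μL

35.0 μL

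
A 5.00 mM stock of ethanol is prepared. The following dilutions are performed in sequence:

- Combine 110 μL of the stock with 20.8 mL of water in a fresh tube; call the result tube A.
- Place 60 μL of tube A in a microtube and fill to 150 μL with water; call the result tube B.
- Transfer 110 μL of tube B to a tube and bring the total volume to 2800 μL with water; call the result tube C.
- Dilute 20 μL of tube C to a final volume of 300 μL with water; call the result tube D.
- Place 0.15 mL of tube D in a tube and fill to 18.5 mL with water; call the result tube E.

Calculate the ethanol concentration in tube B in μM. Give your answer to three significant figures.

Step 1: 110 μL + 20.8 mL = 20910 μL total → factor 20910/110 = 190.09
Step 2: 60 μL brought to 150 μL → factor 150/60 = 2.5
Dilution factor through tube B = 190.09 × 2.5 = 475.23
[tube B] = 5.00 mM / 475.23 = 0.01052 mM = 10.5 μM

10.5 μM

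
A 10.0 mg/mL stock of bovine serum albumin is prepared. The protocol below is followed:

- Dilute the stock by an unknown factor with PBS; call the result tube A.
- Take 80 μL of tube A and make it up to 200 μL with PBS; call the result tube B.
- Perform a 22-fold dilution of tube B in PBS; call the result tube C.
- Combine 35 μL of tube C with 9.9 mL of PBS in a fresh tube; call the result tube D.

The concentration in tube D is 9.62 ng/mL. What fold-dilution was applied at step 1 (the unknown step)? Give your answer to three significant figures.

Step 1: unknown factor x
Step 2: 80 μL brought to 200 μL → factor 200/80 = 2.5
Step 3: 22-fold → factor 22
Step 4: 35 μL + 9.9 mL = 9935 μL total → factor 9935/35 = 283.86
Product of known-step factors = 15612
Overall factor = 10.0 mg/mL / (9.62 ng/mL) = 1.0395 × 10^6
x = 1.0395 × 10^6 / 15612 = 66.6

66.6-fold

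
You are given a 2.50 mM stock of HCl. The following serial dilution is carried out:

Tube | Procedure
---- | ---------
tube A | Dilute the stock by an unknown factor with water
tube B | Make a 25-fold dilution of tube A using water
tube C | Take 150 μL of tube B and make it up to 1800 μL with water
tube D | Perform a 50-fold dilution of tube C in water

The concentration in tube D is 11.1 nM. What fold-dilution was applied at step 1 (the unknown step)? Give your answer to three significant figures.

Step 1: unknown factor x
Step 2: 25-fold → factor 25
Step 3: 150 μL brought to 1800 μL → factor 1800/150 = 12
Step 4: 50-fold → factor 50
Product of known-step factors = 15000
Overall factor = 2.50 mM / (11.1 nM) = 2.2523 × 10^5
x = 2.2523 × 10^5 / 15000 = 15.0

15.0-fold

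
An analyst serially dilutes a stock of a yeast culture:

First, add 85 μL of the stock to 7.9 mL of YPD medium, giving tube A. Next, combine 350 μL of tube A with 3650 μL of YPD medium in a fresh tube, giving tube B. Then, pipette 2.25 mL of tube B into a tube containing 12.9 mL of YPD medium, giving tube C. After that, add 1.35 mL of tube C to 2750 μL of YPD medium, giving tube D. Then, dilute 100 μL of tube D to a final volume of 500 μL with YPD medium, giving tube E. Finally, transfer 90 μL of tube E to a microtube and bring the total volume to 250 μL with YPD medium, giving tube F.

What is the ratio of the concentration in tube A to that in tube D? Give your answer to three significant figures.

Step 1: 85 μL + 7.9 mL = 7985 μL total → factor 7985/85 = 93.941
Step 2: 350 μL + 3650 μL = 4000 μL total → factor 4000/350 = 11.429
Step 3: 2.25 mL + 12.9 mL = 15.15 mL total → factor 15.15/2.25 = 6.7333
Step 4: 1.35 mL + 2750 μL = 4.1 mL total → factor 4.1/1.35 = 3.037
Dilution factor to tube A = 93.941; to tube D = 21955
[tube A]/[tube D] = (factor to tube D)/(factor to tube A) = 21955/93.941 = 234

234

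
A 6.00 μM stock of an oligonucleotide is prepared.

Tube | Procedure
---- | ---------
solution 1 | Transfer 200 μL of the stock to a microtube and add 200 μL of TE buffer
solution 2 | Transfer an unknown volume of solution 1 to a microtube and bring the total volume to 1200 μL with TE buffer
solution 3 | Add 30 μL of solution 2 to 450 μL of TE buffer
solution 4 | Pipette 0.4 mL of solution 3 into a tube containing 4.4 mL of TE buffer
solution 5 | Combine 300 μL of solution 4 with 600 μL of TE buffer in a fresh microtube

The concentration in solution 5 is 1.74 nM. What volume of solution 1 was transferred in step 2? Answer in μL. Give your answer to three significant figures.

Step 1: 200 μL + 200 μL = 400 μL total → factor 400/200 = 2
Step 2: v brought to 1200 μL → factor = 1200 μL/v
Step 3: 30 μL + 450 μL = 480 μL total → factor 480/30 = 16
Step 4: 0.4 mL + 4.4 mL = 4.8 mL total → factor 4.8/0.4 = 12
Step 5: 300 μL + 600 μL = 900 μL total → factor 900/300 = 3
Product of known-step factors = 1152
Overall factor = 6.00 μM / (1.74 nM) = 3448.3
Step-2 factor = 3448.3 / 1152 = 2.9933
v = 1200 μL / 2.9933 = 401 μL

401 μL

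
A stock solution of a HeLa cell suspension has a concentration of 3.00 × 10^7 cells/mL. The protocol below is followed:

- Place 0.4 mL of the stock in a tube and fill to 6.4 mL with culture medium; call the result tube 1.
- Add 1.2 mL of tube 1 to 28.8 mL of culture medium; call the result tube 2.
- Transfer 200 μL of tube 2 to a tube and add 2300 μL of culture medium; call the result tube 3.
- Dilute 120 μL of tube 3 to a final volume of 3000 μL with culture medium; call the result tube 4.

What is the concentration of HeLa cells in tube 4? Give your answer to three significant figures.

240 cells/mL

Step 1: 0.4 mL brought to 6.4 mL → factor 6.4/0.4 = 16
Step 2: 1.2 mL + 28.8 mL = 30 mL total → factor 30/1.2 = 25
Step 3: 200 μL + 2300 μL = 2500 μL total → factor 2500/200 = 12.5
Step 4: 120 μL brought to 3000 μL → factor 3000/120 = 25
Overall dilution factor = 16 × 25 × 12.5 × 25 = 1.25 × 10^5
Final = 3.00 × 10^7 cells/mL / 1.25 × 10^5 = 240 cells/mL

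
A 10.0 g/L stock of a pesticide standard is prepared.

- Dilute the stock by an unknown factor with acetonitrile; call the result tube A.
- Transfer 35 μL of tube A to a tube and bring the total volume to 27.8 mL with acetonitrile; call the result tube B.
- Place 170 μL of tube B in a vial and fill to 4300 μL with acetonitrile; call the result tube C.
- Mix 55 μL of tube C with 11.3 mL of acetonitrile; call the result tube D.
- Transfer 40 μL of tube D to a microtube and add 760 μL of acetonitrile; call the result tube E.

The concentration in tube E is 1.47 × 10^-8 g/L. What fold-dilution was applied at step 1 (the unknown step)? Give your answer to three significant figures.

8.20-fold

Step 1: unknown factor x
Step 2: 35 μL brought to 27.8 mL → factor 27800/35 = 794.29
Step 3: 170 μL brought to 4300 μL → factor 4300/170 = 25.294
Step 4: 55 μL + 11.3 mL = 11355 μL total → factor 11355/55 = 206.45
Step 5: 40 μL + 760 μL = 800 μL total → factor 800/40 = 20
Product of known-step factors = 8.2957 × 10^7
Overall factor = 10.0 g/L / (1.47 × 10^-8 g/L) = 6.8027 × 10^8
x = 6.8027 × 10^8 / 8.2957 × 10^7 = 8.20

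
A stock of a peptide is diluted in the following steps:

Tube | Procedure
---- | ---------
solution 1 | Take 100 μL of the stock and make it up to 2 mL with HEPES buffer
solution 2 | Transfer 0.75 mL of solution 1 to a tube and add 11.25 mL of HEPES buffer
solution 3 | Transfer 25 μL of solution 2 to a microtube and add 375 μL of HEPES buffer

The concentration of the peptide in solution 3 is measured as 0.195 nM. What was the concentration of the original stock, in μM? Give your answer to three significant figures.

Step 1: 100 μL brought to 2 mL → factor 2000/100 = 20
Step 2: 0.75 mL + 11.25 mL = 12 mL total → factor 12/0.75 = 16
Step 3: 25 μL + 375 μL = 400 μL total → factor 400/25 = 16
Overall dilution factor = 20 × 16 × 16 = 5120
Stock = 0.195 nM × 5120 = 998.4 nM = 0.998 μM

0.998 μM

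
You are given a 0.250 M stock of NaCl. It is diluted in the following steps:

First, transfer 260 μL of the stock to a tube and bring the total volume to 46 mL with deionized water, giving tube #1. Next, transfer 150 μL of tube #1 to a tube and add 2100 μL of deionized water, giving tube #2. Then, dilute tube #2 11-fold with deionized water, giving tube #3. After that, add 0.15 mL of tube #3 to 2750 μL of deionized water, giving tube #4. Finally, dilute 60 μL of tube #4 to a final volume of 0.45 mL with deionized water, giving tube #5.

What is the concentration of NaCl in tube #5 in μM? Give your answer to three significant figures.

0.0591 μM

Step 1: 260 μL brought to 46 mL → factor 46000/260 = 176.92
Step 2: 150 μL + 2100 μL = 2250 μL total → factor 2250/150 = 15
Step 3: 11-fold → factor 11
Step 4: 0.15 mL + 2750 μL = 2.9 mL total → factor 2.9/0.15 = 19.333
Step 5: 60 μL brought to 0.45 mL → factor 450/60 = 7.5
Overall dilution factor = 176.92 × 15 × 11 × 19.333 × 7.5 = 4.2329 × 10^6
Final = 0.250 M / 4.2329 × 10^6 = 5.906 × 10^-8 M = 0.0591 μM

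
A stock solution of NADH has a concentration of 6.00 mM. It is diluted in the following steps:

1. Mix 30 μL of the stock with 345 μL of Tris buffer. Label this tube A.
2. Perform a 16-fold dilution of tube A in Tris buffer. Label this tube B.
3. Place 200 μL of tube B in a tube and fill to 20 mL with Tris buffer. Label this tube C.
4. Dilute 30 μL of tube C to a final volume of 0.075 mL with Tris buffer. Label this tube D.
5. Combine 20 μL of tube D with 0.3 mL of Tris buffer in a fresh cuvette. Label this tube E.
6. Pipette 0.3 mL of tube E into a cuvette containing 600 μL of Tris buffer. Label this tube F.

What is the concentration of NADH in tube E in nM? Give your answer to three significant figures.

7.50 nM

Step 1: 30 μL + 345 μL = 375 μL total → factor 375/30 = 12.5
Step 2: 16-fold → factor 16
Step 3: 200 μL brought to 20 mL → factor 20000/200 = 100
Step 4: 30 μL brought to 0.075 mL → factor 75/30 = 2.5
Step 5: 20 μL + 0.3 mL = 320 μL total → factor 320/20 = 16
Dilution factor through tube E = 12.5 × 16 × 100 × 2.5 × 16 = 8 × 10^5
[tube E] = 6.00 mM / 8 × 10^5 = 7.500 × 10^-6 mM = 7.50 nM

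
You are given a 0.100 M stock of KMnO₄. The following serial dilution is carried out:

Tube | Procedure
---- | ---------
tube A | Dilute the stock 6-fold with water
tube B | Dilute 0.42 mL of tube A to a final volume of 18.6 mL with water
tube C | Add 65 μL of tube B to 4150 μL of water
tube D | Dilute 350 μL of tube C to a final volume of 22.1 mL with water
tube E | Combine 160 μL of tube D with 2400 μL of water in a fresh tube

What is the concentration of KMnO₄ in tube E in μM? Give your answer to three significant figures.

Step 1: 6-fold → factor 6
Step 2: 0.42 mL brought to 18.6 mL → factor 18.6/0.42 = 44.286
Step 3: 65 μL + 4150 μL = 4215 μL total → factor 4215/65 = 64.846
Step 4: 350 μL brought to 22.1 mL → factor 22100/350 = 63.143
Step 5: 160 μL + 2400 μL = 2560 μL total → factor 2560/160 = 16
Overall dilution factor = 6 × 44.286 × 64.846 × 63.143 × 16 = 1.7408 × 10^7
Final = 0.100 M / 1.7408 × 10^7 = 5.745 × 10^-9 M = 0.00574 μM

0.00574 μM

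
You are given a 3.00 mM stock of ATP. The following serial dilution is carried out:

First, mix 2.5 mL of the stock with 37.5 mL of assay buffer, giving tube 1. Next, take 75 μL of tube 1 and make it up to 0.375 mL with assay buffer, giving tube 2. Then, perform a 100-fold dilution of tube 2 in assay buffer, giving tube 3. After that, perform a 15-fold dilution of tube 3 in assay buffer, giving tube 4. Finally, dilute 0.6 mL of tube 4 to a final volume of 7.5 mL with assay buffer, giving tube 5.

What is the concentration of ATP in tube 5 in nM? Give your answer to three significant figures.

Step 1: 2.5 mL + 37.5 mL = 40 mL total → factor 40/2.5 = 16
Step 2: 75 μL brought to 0.375 mL → factor 375/75 = 5
Step 3: 100-fold → factor 100
Step 4: 15-fold → factor 15
Step 5: 0.6 mL brought to 7.5 mL → factor 7.5/0.6 = 12.5
Overall dilution factor = 16 × 5 × 100 × 15 × 12.5 = 1.5 × 10^6
Final = 3.00 mM / 1.5 × 10^6 = 2.000 × 10^-6 mM = 2.00 nM

2.00 nM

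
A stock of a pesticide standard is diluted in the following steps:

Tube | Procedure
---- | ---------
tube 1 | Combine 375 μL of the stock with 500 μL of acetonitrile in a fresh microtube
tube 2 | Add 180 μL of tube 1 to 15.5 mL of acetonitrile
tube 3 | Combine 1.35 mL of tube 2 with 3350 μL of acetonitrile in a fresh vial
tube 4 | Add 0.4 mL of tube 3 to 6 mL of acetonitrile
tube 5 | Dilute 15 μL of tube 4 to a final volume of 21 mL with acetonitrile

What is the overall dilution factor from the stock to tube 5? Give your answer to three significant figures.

1.59 × 10^7

Step 1: 375 μL + 500 μL = 875 μL total → factor 875/375 = 2.3333
Step 2: 180 μL + 15.5 mL = 15680 μL total → factor 15680/180 = 87.111
Step 3: 1.35 mL + 3350 μL = 4.7 mL total → factor 4.7/1.35 = 3.4815
Step 4: 0.4 mL + 6 mL = 6.4 mL total → factor 6.4/0.4 = 16
Step 5: 15 μL brought to 21 mL → factor 21000/15 = 1400
Overall dilution factor = 2.3333 × 87.111 × 3.4815 × 16 × 1400 = 1.5851 × 10^7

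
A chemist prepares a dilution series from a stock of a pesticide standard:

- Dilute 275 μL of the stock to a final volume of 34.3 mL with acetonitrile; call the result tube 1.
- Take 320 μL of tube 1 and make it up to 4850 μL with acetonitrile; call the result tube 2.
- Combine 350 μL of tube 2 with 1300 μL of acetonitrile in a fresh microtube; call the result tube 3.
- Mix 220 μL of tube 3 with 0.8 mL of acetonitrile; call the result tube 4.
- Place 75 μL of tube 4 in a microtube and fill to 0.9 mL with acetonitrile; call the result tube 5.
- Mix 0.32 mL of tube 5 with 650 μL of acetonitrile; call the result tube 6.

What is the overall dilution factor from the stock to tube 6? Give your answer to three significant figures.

Step 1: 275 μL brought to 34.3 mL → factor 34300/275 = 124.73
Step 2: 320 μL brought to 4850 μL → factor 4850/320 = 15.156
Step 3: 350 μL + 1300 μL = 1650 μL total → factor 1650/350 = 4.7143
Step 4: 220 μL + 0.8 mL = 1020 μL total → factor 1020/220 = 4.6364
Step 5: 75 μL brought to 0.9 mL → factor 900/75 = 12
Step 6: 0.32 mL + 650 μL = 0.97 mL total → factor 0.97/0.32 = 3.0312
Overall dilution factor = 124.73 × 15.156 × 4.7143 × 4.6364 × 12 × 3.0312 = 1.503 × 10^6

1.50 × 10^6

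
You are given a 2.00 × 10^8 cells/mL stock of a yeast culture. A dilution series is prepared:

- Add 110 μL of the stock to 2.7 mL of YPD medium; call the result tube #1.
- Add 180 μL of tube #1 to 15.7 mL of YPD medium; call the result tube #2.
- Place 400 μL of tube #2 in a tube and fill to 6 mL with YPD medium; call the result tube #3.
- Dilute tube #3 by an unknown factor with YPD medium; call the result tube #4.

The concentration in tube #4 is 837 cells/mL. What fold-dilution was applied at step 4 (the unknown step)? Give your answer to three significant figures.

7.07-fold

Step 1: 110 μL + 2.7 mL = 2810 μL total → factor 2810/110 = 25.545
Step 2: 180 μL + 15.7 mL = 15880 μL total → factor 15880/180 = 88.222
Step 3: 400 μL brought to 6 mL → factor 6000/400 = 15
Step 4: unknown factor x
Product of known-step factors = 33805
Overall factor = 2.00 × 10^8 cells/mL / (837 cells/mL) = 2.3895 × 10^5
x = 2.3895 × 10^5 / 33805 = 7.07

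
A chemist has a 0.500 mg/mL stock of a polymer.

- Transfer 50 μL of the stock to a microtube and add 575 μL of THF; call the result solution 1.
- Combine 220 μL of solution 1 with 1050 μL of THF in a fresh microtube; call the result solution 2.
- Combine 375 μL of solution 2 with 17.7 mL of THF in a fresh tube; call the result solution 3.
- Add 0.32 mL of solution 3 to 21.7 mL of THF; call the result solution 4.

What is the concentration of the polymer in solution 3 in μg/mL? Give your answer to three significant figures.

Step 1: 50 μL + 575 μL = 625 μL total → factor 625/50 = 12.5
Step 2: 220 μL + 1050 μL = 1270 μL total → factor 1270/220 = 5.7727
Step 3: 375 μL + 17.7 mL = 18075 μL total → factor 18075/375 = 48.2
Dilution factor through solution 3 = 12.5 × 5.7727 × 48.2 = 3478.1
[solution 3] = 0.500 mg/mL / 3478.1 = 0.0001438 mg/mL = 0.144 μg/mL

0.144 μg/mL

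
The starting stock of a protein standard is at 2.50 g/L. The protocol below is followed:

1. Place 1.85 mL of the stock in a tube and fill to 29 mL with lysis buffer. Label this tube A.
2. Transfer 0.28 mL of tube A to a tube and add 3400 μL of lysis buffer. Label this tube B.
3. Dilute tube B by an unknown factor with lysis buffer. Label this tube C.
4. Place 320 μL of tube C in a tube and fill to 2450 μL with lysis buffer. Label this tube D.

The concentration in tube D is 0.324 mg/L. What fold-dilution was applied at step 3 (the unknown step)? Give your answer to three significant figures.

Step 1: 1.85 mL brought to 29 mL → factor 29/1.85 = 15.676
Step 2: 0.28 mL + 3400 μL = 3.68 mL total → factor 3.68/0.28 = 13.143
Step 3: unknown factor x
Step 4: 320 μL brought to 2450 μL → factor 2450/320 = 7.6562
Product of known-step factors = 1577.4
Overall factor = 2.50 g/L / (0.324 mg/L) = 7716
x = 7716 / 1577.4 = 4.89

4.89-fold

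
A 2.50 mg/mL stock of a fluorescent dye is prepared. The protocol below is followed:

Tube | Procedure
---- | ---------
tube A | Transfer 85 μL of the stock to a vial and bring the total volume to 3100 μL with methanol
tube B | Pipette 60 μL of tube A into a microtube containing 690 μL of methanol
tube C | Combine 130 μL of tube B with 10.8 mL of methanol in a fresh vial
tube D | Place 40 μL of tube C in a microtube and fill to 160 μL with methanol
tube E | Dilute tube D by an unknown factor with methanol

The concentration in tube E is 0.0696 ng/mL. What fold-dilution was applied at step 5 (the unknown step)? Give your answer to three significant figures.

Step 1: 85 μL brought to 3100 μL → factor 3100/85 = 36.471
Step 2: 60 μL + 690 μL = 750 μL total → factor 750/60 = 12.5
Step 3: 130 μL + 10.8 mL = 10930 μL total → factor 10930/130 = 84.077
Step 4: 40 μL brought to 160 μL → factor 160/40 = 4
Step 5: unknown factor x
Product of known-step factors = 1.5332 × 10^5
Overall factor = 2.50 mg/mL / (0.0696 ng/mL) = 3.592 × 10^7
x = 3.592 × 10^7 / 1.5332 × 10^5 = 234

234-fold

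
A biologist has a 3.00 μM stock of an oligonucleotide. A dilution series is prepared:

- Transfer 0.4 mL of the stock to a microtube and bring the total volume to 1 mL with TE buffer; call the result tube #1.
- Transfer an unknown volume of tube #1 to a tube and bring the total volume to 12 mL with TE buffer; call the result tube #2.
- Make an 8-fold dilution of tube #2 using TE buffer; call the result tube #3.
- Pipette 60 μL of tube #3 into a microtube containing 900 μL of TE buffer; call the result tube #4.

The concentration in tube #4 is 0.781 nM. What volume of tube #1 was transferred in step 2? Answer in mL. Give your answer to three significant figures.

1.00 mL

Step 1: 0.4 mL brought to 1 mL → factor 1/0.4 = 2.5
Step 2: v brought to 12 mL → factor = 12 mL/v
Step 3: 8-fold → factor 8
Step 4: 60 μL + 900 μL = 960 μL total → factor 960/60 = 16
Product of known-step factors = 320
Overall factor = 3.00 μM / (0.781 nM) = 3841.2
Step-2 factor = 3841.2 / 320 = 12.004
v = 12 mL / 12.004 = 1.00 mL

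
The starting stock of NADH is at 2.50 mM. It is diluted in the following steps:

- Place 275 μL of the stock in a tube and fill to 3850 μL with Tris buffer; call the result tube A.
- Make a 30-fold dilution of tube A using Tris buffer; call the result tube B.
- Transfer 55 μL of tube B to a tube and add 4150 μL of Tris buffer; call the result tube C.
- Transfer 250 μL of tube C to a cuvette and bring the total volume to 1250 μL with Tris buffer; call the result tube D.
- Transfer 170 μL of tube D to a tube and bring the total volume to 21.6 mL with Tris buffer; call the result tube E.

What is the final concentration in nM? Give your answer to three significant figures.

Step 1: 275 μL brought to 3850 μL → factor 3850/275 = 14
Step 2: 30-fold → factor 30
Step 3: 55 μL + 4150 μL = 4205 μL total → factor 4205/55 = 76.455
Step 4: 250 μL brought to 1250 μL → factor 1250/250 = 5
Step 5: 170 μL brought to 21.6 mL → factor 21600/170 = 127.06
Overall dilution factor = 14 × 30 × 76.455 × 5 × 127.06 = 2.04 × 10^7
Final = 2.50 mM / 2.04 × 10^7 = 1.225 × 10^-7 mM = 0.123 nM

0.123 nM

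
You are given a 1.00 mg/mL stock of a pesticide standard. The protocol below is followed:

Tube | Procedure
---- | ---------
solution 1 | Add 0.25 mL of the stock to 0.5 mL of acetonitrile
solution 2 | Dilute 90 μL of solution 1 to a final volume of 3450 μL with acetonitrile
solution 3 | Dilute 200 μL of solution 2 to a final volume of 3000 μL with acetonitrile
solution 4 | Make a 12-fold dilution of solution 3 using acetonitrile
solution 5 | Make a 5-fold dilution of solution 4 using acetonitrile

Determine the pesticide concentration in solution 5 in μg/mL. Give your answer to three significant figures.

0.00966 μg/mL

Step 1: 0.25 mL + 0.5 mL = 0.75 mL total → factor 0.75/0.25 = 3
Step 2: 90 μL brought to 3450 μL → factor 3450/90 = 38.333
Step 3: 200 μL brought to 3000 μL → factor 3000/200 = 15
Step 4: 12-fold → factor 12
Step 5: 5-fold → factor 5
Overall dilution factor = 3 × 38.333 × 15 × 12 × 5 = 1.035 × 10^5
Final = 1.00 mg/mL / 1.035 × 10^5 = 9.662 × 10^-6 mg/mL = 0.00966 μg/mL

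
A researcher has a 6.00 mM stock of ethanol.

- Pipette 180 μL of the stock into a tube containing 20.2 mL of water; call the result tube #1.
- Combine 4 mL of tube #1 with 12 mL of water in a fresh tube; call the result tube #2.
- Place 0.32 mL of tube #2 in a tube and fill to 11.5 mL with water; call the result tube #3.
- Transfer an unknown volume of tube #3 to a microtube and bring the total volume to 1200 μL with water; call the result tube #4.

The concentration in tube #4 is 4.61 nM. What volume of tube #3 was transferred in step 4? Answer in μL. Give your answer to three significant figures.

Step 1: 180 μL + 20.2 mL = 20380 μL total → factor 20380/180 = 113.22
Step 2: 4 mL + 12 mL = 16 mL total → factor 16/4 = 4
Step 3: 0.32 mL brought to 11.5 mL → factor 11.5/0.32 = 35.938
Step 4: v brought to 1200 μL → factor = 1200 μL/v
Product of known-step factors = 16276
Overall factor = 6.00 mM / (4.61 nM) = 1.3015 × 10^6
Step-4 factor = 1.3015 × 10^6 / 16276 = 79.967
v = 1200 μL / 79.967 = 15.0 μL

15.0 μL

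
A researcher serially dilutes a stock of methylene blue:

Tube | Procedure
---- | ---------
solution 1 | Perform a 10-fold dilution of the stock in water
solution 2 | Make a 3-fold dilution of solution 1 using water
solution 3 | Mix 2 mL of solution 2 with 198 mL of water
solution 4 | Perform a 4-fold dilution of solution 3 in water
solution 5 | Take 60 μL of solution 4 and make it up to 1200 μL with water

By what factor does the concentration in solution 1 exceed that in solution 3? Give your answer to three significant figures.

300

Step 1: 10-fold → factor 10
Step 2: 3-fold → factor 3
Step 3: 2 mL + 198 mL = 200 mL total → factor 200/2 = 100
Dilution factor to solution 1 = 10; to solution 3 = 3000
[solution 1]/[solution 3] = (factor to solution 3)/(factor to solution 1) = 3000/10 = 300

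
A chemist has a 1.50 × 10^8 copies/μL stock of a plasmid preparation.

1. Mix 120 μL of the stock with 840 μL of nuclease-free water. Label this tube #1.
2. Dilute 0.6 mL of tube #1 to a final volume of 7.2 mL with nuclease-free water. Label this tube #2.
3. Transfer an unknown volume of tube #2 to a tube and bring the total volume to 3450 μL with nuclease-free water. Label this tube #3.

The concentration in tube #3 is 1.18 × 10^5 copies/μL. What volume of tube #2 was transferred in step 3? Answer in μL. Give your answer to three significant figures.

Step 1: 120 μL + 840 μL = 960 μL total → factor 960/120 = 8
Step 2: 0.6 mL brought to 7.2 mL → factor 7.2/0.6 = 12
Step 3: v brought to 3450 μL → factor = 3450 μL/v
Product of known-step factors = 96
Overall factor = 1.50 × 10^8 copies/μL / (1.18 × 10^5 copies/μL) = 1271.2
Step-3 factor = 1271.2 / 96 = 13.242
v = 3450 μL / 13.242 = 261 μL

261 μL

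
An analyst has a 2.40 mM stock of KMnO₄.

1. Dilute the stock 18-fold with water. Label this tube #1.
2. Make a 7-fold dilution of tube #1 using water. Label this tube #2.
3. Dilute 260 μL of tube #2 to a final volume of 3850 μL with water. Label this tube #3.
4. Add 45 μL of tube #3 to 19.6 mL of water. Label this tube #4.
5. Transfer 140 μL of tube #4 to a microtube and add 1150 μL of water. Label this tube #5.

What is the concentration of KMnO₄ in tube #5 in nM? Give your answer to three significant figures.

Step 1: 18-fold → factor 18
Step 2: 7-fold → factor 7
Step 3: 260 μL brought to 3850 μL → factor 3850/260 = 14.808
Step 4: 45 μL + 19.6 mL = 19645 μL total → factor 19645/45 = 436.56
Step 5: 140 μL + 1150 μL = 1290 μL total → factor 1290/140 = 9.2143
Overall dilution factor = 18 × 7 × 14.808 × 436.56 × 9.2143 = 7.5051 × 10^6
Final = 2.40 mM / 7.5051 × 10^6 = 3.198 × 10^-7 mM = 0.320 nM

0.320 nM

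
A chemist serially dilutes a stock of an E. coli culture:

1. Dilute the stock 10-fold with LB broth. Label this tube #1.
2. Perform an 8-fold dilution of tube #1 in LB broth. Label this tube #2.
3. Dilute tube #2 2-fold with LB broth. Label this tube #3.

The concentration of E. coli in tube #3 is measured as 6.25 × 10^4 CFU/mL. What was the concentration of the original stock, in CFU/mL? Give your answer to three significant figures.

Step 1: 10-fold → factor 10
Step 2: 8-fold → factor 8
Step 3: 2-fold → factor 2
Overall dilution factor = 10 × 8 × 2 = 160
Stock = 6.25 × 10^4 CFU/mL × 160 = 1.00 × 10^7 CFU/mL

1.00 × 10^7 CFU/mL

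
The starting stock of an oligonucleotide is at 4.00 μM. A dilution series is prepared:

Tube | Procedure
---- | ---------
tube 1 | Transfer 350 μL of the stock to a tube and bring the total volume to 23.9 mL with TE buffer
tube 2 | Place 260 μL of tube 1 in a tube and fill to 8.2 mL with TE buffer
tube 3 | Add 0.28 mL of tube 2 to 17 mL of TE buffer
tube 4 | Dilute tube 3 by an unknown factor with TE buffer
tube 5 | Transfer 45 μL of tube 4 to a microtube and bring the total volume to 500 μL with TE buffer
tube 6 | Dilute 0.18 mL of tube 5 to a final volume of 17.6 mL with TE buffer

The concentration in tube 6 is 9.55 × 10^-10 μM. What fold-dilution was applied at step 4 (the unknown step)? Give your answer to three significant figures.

29.0-fold

Step 1: 350 μL brought to 23.9 mL → factor 23900/350 = 68.286
Step 2: 260 μL brought to 8.2 mL → factor 8200/260 = 31.538
Step 3: 0.28 mL + 17 mL = 17.28 mL total → factor 17.28/0.28 = 61.714
Step 4: unknown factor x
Step 5: 45 μL brought to 500 μL → factor 500/45 = 11.111
Step 6: 0.18 mL brought to 17.6 mL → factor 17.6/0.18 = 97.778
Product of known-step factors = 1.444 × 10^8
Overall factor = 4.00 μM / (9.55 × 10^-10 μM) = 4.1885 × 10^9
x = 4.1885 × 10^9 / 1.444 × 10^8 = 29.0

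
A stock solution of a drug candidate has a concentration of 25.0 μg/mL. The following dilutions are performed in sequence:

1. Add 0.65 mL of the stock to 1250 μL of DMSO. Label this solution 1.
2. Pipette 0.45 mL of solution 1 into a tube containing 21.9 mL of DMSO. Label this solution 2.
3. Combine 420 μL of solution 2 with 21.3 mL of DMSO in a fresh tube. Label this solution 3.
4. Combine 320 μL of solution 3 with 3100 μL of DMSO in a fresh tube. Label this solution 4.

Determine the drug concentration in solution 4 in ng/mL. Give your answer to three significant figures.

Step 1: 0.65 mL + 1250 μL = 1.9 mL total → factor 1.9/0.65 = 2.9231
Step 2: 0.45 mL + 21.9 mL = 22.35 mL total → factor 22.35/0.45 = 49.667
Step 3: 420 μL + 21.3 mL = 21720 μL total → factor 21720/420 = 51.714
Step 4: 320 μL + 3100 μL = 3420 μL total → factor 3420/320 = 10.688
Overall dilution factor = 2.9231 × 49.667 × 51.714 × 10.688 = 80240
Final = 25.0 μg/mL / 80240 = 0.0003116 μg/mL = 0.312 ng/mL

0.312 ng/mL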